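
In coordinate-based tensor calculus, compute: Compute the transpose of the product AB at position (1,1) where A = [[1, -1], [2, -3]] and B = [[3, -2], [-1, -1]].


(AB)^T_{ij} = (AB)_{ji} = sum_k A_{jk} B_{ki}.
For i=1, j=1 we need (AB)_{11}:
A_{11} * B_{11} = 1 * 3 = 3
A_{12} * B_{21} = -1 * -1 = 1
Sum = 3 + 1 = 4

4


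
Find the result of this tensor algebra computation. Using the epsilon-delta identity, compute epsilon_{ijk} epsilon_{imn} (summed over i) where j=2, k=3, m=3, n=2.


Using the identity: epsilon_{ijk} epsilon_{imn} = delta_{jm} delta_{kn} - delta_{jn} delta_{km}.
delta_{23} = 0
delta_{32} = 0
delta_{22} = 1
delta_{33} = 1
Result = 0 * 0 - 1 * 1 = 0 - 1 = -1

-1


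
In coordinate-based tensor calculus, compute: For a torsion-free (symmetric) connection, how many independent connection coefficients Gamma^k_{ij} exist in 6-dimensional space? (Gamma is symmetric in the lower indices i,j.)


Christoffel symbols Gamma^k_{ij} are symmetric in i,j, so there are d * d(d+1)/2 independent symbols.
d = 6
d(d+1)/2 = 6 * 7 / 2 = 21
Total = 6 * 21 = 126

126


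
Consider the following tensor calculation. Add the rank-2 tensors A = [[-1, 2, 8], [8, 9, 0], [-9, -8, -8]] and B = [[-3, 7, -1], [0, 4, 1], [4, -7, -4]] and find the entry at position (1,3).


Tensor addition is component-wise: (A + B)_{ij} = A_{ij} + B_{ij}.
A_{13} = 8
B_{13} = -1
(A + B)_{13} = 8 + -1 = 7

7


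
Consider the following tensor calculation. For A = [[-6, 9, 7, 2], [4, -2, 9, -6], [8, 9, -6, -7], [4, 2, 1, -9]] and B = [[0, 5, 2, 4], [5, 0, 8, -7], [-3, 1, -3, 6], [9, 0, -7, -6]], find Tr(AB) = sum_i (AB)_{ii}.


Tr(AB) = sum_i (AB)_{ii} where (AB)_{ii} = sum_k A_{ik} B_{ki}.
(AB)_{11} = -6*0 + 9*5 + 7*-3 + 2*9 = 42
(AB)_{22} = 4*5 + -2*0 + 9*1 + -6*0 = 29
(AB)_{33} = 8*2 + 9*8 + -6*-3 + -7*-7 = 155
(AB)_{44} = 4*4 + 2*-7 + 1*6 + -9*-6 = 62
Tr(AB) = 42 + 29 + 155 + 62 = 288

288


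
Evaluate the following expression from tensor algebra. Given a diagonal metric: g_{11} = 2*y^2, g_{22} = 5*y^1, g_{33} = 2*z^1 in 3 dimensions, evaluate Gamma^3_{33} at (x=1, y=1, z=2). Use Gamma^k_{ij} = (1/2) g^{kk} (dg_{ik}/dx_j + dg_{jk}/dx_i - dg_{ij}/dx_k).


For a diagonal metric, Gamma^k_{ij} = (1/2) g^{kk} (dg_{ik}/dx_j + dg_{jk}/dx_i - dg_{ij}/dx_k).
The metric is diagonal, so g_{ab} = 0 for a != b.
At the given point: g_{11} = 2, g_{22} = 5, g_{33} = 4
g^{33} = 1/4
dg_{33}/dx_3 = dg_{33}/dx_3 = 2
dg_{33}/dx_3 = dg_{33}/dx_3 = 2
dg_{33}/dx_3 = dg_{33}/dx_3 = 2
Numerator = 2 + 2 - 2 = 2
Gamma^3_{33} = 2 / (2 * 4) = 1/4

1/4


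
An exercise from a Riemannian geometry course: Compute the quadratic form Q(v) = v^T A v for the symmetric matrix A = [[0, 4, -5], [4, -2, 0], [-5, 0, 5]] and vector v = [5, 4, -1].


First compute Av:
(Av)_1 = 0*5 + 4*4 + -5*-1 = 21
(Av)_2 = 4*5 + -2*4 + 0*-1 = 12
(Av)_3 = -5*5 + 0*4 + 5*-1 = -30
Av = [21, 12, -30]
Then v^T (Av) = 5*21 + 4*12 + -1*-30
= 105 + 48 + 30 = 183

183


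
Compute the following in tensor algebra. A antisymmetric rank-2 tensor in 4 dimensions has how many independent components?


A antisymmetric rank-2 tensor in d dimensions has d(d-1)/2 independent components.
d = 4
d(d-1)/2 = 4 * 3 / 2 = 12 / 2 = 6

6


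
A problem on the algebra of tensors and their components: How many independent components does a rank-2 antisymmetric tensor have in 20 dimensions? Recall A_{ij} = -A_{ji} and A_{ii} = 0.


An antisymmetric rank-2 tensor satisfies A_{ij} = -A_{ji}, so diagonal entries are zero.
The independent components are the upper-triangular entries: C(n, 2) = n(n-1)/2.
n = 20
C(20, 2) = 20 * 19 / 2 = 380 / 2 = 190

190


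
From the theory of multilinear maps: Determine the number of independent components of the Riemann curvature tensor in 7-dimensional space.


The Riemann tensor in d dimensions has d^2(d^2 - 1)/12 independent components.
d = 7, so d^2 = 49
d^2 - 1 = 48
d^2(d^2 - 1) = 49 * 48 = 2352
Divide by 12: 2352 / 12 = 196

196


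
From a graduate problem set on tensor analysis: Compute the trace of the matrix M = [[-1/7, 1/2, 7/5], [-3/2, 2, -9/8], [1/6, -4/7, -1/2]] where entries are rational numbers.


The trace is the sum of diagonal entries.
Diagonal: M[1,1] = -1/7, M[2,2] = 2, M[3,3] = -1/2
Tr(M) = -1/7 + 2 + -1/2
Computing step by step:
After adding M[1,1]: -1/7
After adding M[2,2]: 13/7
After adding M[3,3]: 19/14
Tr(M) = 19/14

19/14


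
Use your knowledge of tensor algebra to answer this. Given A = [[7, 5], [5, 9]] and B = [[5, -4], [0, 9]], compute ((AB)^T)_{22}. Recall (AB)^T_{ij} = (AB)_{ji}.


(AB)^T_{ij} = (AB)_{ji} = sum_k A_{jk} B_{ki}.
For i=2, j=2 we need (AB)_{22}:
A_{21} * B_{12} = 5 * -4 = -20
A_{22} * B_{22} = 9 * 9 = 81
Sum = -20 + 81 = 61

61


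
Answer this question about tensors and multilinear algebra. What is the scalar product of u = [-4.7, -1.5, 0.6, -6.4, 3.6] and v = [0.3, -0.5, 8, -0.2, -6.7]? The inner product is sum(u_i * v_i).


The inner product u . v = sum of u_i * v_i.
Term-by-term: -4.7 * 0.3, -1.5 * -0.5, 0.6 * 8, -6.4 * -0.2, 3.6 * -6.7
Products: -1.41, 0.75, 4.8, 1.28, -24.12
Sum = -1.41 + 0.75 + 4.8 + 1.28 + -24.12 = -18.7

-18.7


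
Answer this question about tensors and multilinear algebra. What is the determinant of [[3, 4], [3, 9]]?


For a 2x2 matrix [[a, b], [c, d]], det = a*d - b*c.
a = 3, b = 4, c = 3, d = 9
a*d = 3 * 9 = 27
b*c = 4 * 3 = 12
det = 27 - 12 = 15

15


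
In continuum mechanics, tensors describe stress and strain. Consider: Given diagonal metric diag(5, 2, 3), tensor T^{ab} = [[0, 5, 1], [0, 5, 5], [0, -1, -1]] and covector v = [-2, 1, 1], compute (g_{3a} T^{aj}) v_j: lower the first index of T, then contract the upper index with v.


Step 1: lower the first index. For a diagonal metric, g_{ia} T^{aj} = g_{ii} T^{ij} (no sum on i).
g_{33} = 3
S_3{}^1 = 3 * T^{31} = 3 * 0 = 0
S_3{}^2 = 3 * T^{32} = 3 * -1 = -3
S_3{}^3 = 3 * T^{33} = 3 * -1 = -3
Step 2: contract S_3{}^j with v_j.
S_3{}^1 * v_1 = 0 * -2 = 0
S_3{}^2 * v_2 = -3 * 1 = -3
S_3{}^3 * v_3 = -3 * 1 = -3
Result = 0 + -3 + -3 = -6

-6


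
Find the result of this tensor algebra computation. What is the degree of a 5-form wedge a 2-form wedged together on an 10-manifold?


The degree of a wedge product is the sum of the degrees of the individual forms.
Degrees: 5, 2
Total degree = 5 + 2 = 7

7


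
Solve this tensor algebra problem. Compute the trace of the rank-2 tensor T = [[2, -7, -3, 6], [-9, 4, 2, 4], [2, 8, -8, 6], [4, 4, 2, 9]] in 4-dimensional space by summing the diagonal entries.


The contraction (trace) of a rank-2 tensor is the sum of its diagonal elements.
Diagonal entries: A[1,1] = 2, A[2,2] = 4, A[3,3] = -8, A[4,4] = 9
Tr(A) = 2 + 4 + -8 + 9 = 7

7


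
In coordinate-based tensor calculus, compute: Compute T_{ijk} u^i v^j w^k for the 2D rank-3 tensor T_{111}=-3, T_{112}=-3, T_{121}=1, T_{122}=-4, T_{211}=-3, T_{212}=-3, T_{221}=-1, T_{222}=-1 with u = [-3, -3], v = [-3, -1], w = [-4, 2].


S = sum over i,j,k of T_{ijk} u_i v_j w_k. Expanding all 8 terms:
T_{111}*u_1*v_1*w_1 = -3*-3*-3*-4 = 108  (running total: 108)
T_{112}*u_1*v_1*w_2 = -3*-3*-3*2 = -54  (running total: 54)
T_{121}*u_1*v_2*w_1 = 1*-3*-1*-4 = -12  (running total: 42)
T_{122}*u_1*v_2*w_2 = -4*-3*-1*2 = -24  (running total: 18)
T_{211}*u_2*v_1*w_1 = -3*-3*-3*-4 = 108  (running total: 126)
T_{212}*u_2*v_1*w_2 = -3*-3*-3*2 = -54  (running total: 72)
T_{221}*u_2*v_2*w_1 = -1*-3*-1*-4 = 12  (running total: 84)
T_{222}*u_2*v_2*w_2 = -1*-3*-1*2 = -6  (running total: 78)
S = 78

78


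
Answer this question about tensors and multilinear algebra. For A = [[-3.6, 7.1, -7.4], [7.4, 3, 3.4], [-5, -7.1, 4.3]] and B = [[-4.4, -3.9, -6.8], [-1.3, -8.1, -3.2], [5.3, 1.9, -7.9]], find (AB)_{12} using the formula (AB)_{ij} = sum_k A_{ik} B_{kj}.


(AB)_{ij} = sum_k A_{ik} B_{kj}.
For i=1, j=2:
A_{11} * B_{12} = -3.6 * -3.9 = 14.04
A_{12} * B_{22} = 7.1 * -8.1 = -57.51
A_{13} * B_{32} = -7.4 * 1.9 = -14.06
Sum = 14.04 + -57.51 + -14.06 = -57.53

-57.53


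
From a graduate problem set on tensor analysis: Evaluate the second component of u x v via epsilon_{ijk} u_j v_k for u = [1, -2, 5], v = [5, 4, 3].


(u x v)_2 = sum_{j,k} epsilon_{2jk} u_j v_k. Only permutations of (1,2,3) contribute; the two non-zero terms are:
eps_{213} u_1 v_3 = -1 * 1 * 3 = -3
eps_{231} u_3 v_1 = 1 * 5 * 5 = 25
(u x v)_2 = 22

22


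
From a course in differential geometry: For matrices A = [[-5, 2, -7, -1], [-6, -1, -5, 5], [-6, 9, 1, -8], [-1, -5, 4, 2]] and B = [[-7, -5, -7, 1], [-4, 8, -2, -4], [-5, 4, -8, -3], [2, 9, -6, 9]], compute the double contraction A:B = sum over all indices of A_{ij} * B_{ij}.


A:B = sum over all i,j of A_{ij} * B_{ij}.
Row 1: -5*-7=35, 2*-5=-10, -7*-7=49, -1*1=-1 => row sum = 73
Row 2: -6*-4=24, -1*8=-8, -5*-2=10, 5*-4=-20 => row sum = 6
Row 3: -6*-5=30, 9*4=36, 1*-8=-8, -8*-3=24 => row sum = 82
Row 4: -1*2=-2, -5*9=-45, 4*-6=-24, 2*9=18 => row sum = -53
Total = 73 + 6 + 82 + -53 = 108

108


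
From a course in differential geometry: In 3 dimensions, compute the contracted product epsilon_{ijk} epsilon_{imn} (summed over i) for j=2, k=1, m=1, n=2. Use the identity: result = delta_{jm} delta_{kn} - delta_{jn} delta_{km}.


Using the identity: epsilon_{ijk} epsilon_{imn} = delta_{jm} delta_{kn} - delta_{jn} delta_{km}.
delta_{21} = 0
delta_{12} = 0
delta_{22} = 1
delta_{11} = 1
Result = 0 * 0 - 1 * 1 = 0 - 1 = -1

-1


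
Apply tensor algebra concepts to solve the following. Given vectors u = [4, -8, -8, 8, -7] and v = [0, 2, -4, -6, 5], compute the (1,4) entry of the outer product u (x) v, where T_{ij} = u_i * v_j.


The outer product entry T_{ij} = u_i * v_j.
We need i=1, j=4.
u_1 = 4, v_4 = -6
T_{1,4} = 4 * -6 = -24

-24


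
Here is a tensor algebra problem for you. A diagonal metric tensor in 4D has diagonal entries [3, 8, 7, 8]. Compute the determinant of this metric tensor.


For a diagonal metric, the determinant is the product of diagonal entries.
Diagonal entries: 3, 8, 7, 8
det(g) = 3 * 8 * 7 * 8 = 1344

1344


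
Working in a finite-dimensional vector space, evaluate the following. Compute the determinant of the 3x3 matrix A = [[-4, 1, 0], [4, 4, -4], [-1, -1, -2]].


Expanding along the first row, det(A) = a11*M_11 - a12*M_12 + a13*M_13, where M_1j is the (1,j) minor.
Minor M_11 = 4*-2 - -4*-1 = -12
Minor M_12 = 4*-2 - -4*-1 = -12
Minor M_13 = 4*-1 - 4*-1 = 0
det = -4*(-12) - 1*(-12) + 0*(0)
    = 48 - -12 + 0
    = 60

60


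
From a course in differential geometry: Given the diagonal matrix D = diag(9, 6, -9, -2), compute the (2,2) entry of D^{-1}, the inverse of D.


For a diagonal matrix, the inverse has entries (D^{-1})_{ii} = 1/d_{ii}.
The diagonal entries are: d_{11} = 9, d_{22} = 6, d_{33} = -9, d_{44} = -2
We need (D^{-1})_{22} = 1/d_{22} = 1/6 = 1/6

1/6


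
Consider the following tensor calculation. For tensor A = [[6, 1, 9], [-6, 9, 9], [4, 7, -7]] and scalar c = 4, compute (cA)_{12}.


Scalar multiplication: (cA)_{ij} = c * A_{ij}.
c = 4
A_{12} = 1
(cA)_{12} = 4 * 1 = 4

4


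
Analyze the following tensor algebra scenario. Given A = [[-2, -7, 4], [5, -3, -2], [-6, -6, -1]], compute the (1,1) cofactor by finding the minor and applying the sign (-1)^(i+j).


To find cofactor C_{11}, delete row 1 and column 1.
The resulting 2x2 submatrix is: [[-3, -2], [-6, -1]]
Minor M_{11} = -3*-1 - -2*-6
  = 3 - 12 = -9
Sign = (-1)^(1+1) = (-1)^2 = 1
Cofactor C_{11} = 1 * -9 = -9

-9


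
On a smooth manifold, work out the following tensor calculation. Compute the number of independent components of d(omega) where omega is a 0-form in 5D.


The exterior derivative of a p-form is a (p+1)-form.
Its number of independent components is C(n, p+1).
n = 5, p+1 = 1
C(5, 1) = 5

5


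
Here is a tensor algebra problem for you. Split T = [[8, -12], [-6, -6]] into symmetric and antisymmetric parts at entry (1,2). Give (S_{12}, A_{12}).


T_{12} = -12
T_{21} = -6
S_{12} = (-12 + -6)/2 = -18/2 = -9
A_{12} = (-12 - -6)/2 = -6/2 = -3
Check: S + A = -9 + -3 = -12 = T_{12}.

(-9, -3)


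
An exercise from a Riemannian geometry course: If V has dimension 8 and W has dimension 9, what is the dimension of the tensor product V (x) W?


The dimension of a tensor product is the product of dimensions.
dim(V) = 8, dim(W) = 9
dim(V (x) W) = 8 * 9 = 72

72


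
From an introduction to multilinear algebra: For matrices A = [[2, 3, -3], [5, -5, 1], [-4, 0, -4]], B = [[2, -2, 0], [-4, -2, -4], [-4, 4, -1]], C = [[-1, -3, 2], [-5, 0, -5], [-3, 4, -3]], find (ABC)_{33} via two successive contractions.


(ABC)_{33} = sum_m (AB)_{3m} C_{m3}. First compute row 3 of AB.
(AB)_{31} = -4*2 + 0*-4 + -4*-4 = 8
(AB)_{32} = -4*-2 + 0*-2 + -4*4 = -8
(AB)_{33} = -4*0 + 0*-4 + -4*-1 = 4
Now contract with column 3 of C:
(AB)_{31} * C_{13} = 8 * 2 = 16
(AB)_{32} * C_{23} = -8 * -5 = 40
(AB)_{33} * C_{33} = 4 * -3 = -12
(ABC)_{33} = 16 + 40 + -12 = 44

44


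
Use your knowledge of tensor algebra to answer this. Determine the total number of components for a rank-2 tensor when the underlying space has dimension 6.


The number of components of a rank-r tensor in d dimensions is d^r.
Here d = 6 and r = 2.
6^2 = 36

36


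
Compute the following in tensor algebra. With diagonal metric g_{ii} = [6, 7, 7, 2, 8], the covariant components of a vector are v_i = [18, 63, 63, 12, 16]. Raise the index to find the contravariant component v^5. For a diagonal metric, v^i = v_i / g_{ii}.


To raise an index with a diagonal metric: v^i = v_i / g_{ii}.
For index 5: v_5 = 16, g_{55} = 8
v^5 = 16 / 8 = 2

2


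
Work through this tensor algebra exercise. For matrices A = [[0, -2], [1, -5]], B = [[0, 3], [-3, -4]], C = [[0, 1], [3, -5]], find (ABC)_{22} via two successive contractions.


(ABC)_{22} = sum_m (AB)_{2m} C_{m2}. First compute row 2 of AB.
(AB)_{21} = 1*0 + -5*-3 = 15
(AB)_{22} = 1*3 + -5*-4 = 23
Now contract with column 2 of C:
(AB)_{21} * C_{12} = 15 * 1 = 15
(AB)_{22} * C_{22} = 23 * -5 = -115
(ABC)_{22} = 15 + -115 = -100

-100


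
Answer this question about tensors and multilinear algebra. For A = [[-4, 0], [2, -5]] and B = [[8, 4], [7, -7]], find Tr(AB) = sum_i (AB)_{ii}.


Tr(AB) = sum_i (AB)_{ii} where (AB)_{ii} = sum_k A_{ik} B_{ki}.
(AB)_{11} = -4*8 + 0*7 = -32
(AB)_{22} = 2*4 + -5*-7 = 43
Tr(AB) = -32 + 43 = 11

11


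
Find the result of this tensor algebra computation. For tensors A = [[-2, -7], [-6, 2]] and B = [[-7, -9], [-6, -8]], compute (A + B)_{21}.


Tensor addition is component-wise: (A + B)_{ij} = A_{ij} + B_{ij}.
A_{21} = -6
B_{21} = -6
(A + B)_{21} = -6 + -6 = -12

-12


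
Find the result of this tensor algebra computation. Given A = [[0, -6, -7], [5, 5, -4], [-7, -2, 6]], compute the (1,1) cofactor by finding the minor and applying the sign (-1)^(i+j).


To find cofactor C_{11}, delete row 1 and column 1.
The resulting 2x2 submatrix is: [[5, -4], [-2, 6]]
Minor M_{11} = 5*6 - -4*-2
  = 30 - 8 = 22
Sign = (-1)^(1+1) = (-1)^2 = 1
Cofactor C_{11} = 1 * 22 = 22

22


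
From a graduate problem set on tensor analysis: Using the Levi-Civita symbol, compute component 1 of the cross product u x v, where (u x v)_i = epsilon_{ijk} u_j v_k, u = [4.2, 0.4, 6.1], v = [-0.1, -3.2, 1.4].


(u x v)_1 = sum_{j,k} epsilon_{1jk} u_j v_k. Only permutations of (1,2,3) contribute; the two non-zero terms are:
eps_{123} u_2 v_3 = 1 * 0.4 * 1.4 = 0.56
eps_{132} u_3 v_2 = -1 * 6.1 * -3.2 = 19.52
(u x v)_1 = 20.08

20.08


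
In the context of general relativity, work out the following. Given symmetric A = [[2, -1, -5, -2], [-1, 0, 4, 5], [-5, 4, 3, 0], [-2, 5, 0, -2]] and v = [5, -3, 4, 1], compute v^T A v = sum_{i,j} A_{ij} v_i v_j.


First compute Av:
(Av)_1 = 2*5 + -1*-3 + -5*4 + -2*1 = -9
(Av)_2 = -1*5 + 0*-3 + 4*4 + 5*1 = 16
(Av)_3 = -5*5 + 4*-3 + 3*4 + 0*1 = -25
(Av)_4 = -2*5 + 5*-3 + 0*4 + -2*1 = -27
Av = [-9, 16, -25, -27]
Then v^T (Av) = 5*-9 + -3*16 + 4*-25 + 1*-27
= -45 + -48 + -100 + -27 = -220

-220


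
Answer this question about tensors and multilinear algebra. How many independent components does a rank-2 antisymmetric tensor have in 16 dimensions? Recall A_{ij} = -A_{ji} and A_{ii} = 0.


An antisymmetric rank-2 tensor satisfies A_{ij} = -A_{ji}, so diagonal entries are zero.
The independent components are the upper-triangular entries: C(n, 2) = n(n-1)/2.
n = 16
C(16, 2) = 16 * 15 / 2 = 240 / 2 = 120

120


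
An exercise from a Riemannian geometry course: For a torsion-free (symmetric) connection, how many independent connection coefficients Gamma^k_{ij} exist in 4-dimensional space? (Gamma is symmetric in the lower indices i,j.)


Christoffel symbols Gamma^k_{ij} are symmetric in i,j, so there are d * d(d+1)/2 independent symbols.
d = 4
d(d+1)/2 = 4 * 5 / 2 = 10
Total = 4 * 10 = 40

40


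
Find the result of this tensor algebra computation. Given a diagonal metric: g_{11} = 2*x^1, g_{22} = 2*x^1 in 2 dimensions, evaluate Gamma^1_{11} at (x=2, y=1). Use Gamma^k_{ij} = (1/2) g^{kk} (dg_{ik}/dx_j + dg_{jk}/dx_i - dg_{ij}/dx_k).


For a diagonal metric, Gamma^k_{ij} = (1/2) g^{kk} (dg_{ik}/dx_j + dg_{jk}/dx_i - dg_{ij}/dx_k).
The metric is diagonal, so g_{ab} = 0 for a != b.
At the given point: g_{11} = 4, g_{22} = 4
g^{11} = 1/4
dg_{11}/dx_1 = dg_{11}/dx_1 = 2
dg_{11}/dx_1 = dg_{11}/dx_1 = 2
dg_{11}/dx_1 = dg_{11}/dx_1 = 2
Numerator = 2 + 2 - 2 = 2
Gamma^1_{11} = 2 / (2 * 4) = 1/4

1/4


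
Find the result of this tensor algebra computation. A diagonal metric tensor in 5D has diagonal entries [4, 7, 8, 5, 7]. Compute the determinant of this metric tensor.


For a diagonal metric, the determinant is the product of diagonal entries.
Diagonal entries: 4, 7, 8, 5, 7
det(g) = 4 * 7 * 8 * 5 * 7 = 7840

7840


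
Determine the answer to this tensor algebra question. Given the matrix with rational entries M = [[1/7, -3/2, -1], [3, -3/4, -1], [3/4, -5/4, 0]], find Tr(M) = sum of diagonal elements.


The trace is the sum of diagonal entries.
Diagonal: M[1,1] = 1/7, M[2,2] = -3/4, M[3,3] = 0
Tr(M) = 1/7 + -3/4 + 0
Computing step by step:
After adding M[1,1]: 1/7
After adding M[2,2]: -17/28
After adding M[3,3]: -17/28
Tr(M) = -17/28

-17/28


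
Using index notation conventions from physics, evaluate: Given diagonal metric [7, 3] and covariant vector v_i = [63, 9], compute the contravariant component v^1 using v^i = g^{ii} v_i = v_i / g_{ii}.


To raise an index with a diagonal metric: v^i = v_i / g_{ii}.
For index 1: v_1 = 63, g_{11} = 7
v^1 = 63 / 7 = 9

9


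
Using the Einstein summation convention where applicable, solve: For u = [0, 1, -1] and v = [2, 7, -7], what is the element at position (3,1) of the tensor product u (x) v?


The outer product entry T_{ij} = u_i * v_j.
We need i=3, j=1.
u_3 = -1, v_1 = 2
T_{3,1} = -1 * 2 = -2

-2


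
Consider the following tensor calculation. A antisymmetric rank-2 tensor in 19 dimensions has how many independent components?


A antisymmetric rank-2 tensor in d dimensions has d(d-1)/2 independent components.
d = 19
d(d-1)/2 = 19 * 18 / 2 = 342 / 2 = 171

171


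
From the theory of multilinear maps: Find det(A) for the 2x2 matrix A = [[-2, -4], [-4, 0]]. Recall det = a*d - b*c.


For a 2x2 matrix [[a, b], [c, d]], det = a*d - b*c.
a = -2, b = -4, c = -4, d = 0
a*d = -2 * 0 = 0
b*c = -4 * -4 = 16
det = 0 - 16 = -16

-16


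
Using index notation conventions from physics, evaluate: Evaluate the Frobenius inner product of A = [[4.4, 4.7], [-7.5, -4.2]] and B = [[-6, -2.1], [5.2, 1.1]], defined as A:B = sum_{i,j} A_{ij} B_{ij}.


A:B = sum over all i,j of A_{ij} * B_{ij}.
Row 1: 4.4*-6=-26.4, 4.7*-2.1=-9.87 => row sum = -36.27
Row 2: -7.5*5.2=-39, -4.2*1.1=-4.62 => row sum = -43.62
Total = -36.27 + -43.62 = -79.89

-79.89


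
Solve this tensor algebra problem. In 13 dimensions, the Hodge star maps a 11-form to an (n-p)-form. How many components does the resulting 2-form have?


The Hodge dual of a p-form on an n-dimensional manifold is an (n-p)-form.
n = 13, p = 11, so dual degree = 13 - 11 = 2
The number of components is C(n, n-p) = C(13, 2) = 78

78


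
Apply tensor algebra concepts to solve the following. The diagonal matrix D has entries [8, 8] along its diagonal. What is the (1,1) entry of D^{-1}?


For a diagonal matrix, the inverse has entries (D^{-1})_{ii} = 1/d_{ii}.
The diagonal entries are: d_{11} = 8, d_{22} = 8
We need (D^{-1})_{11} = 1/d_{11} = 1/8 = 1/8

1/8


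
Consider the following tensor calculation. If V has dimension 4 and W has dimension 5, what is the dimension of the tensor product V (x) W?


The dimension of a tensor product is the product of dimensions.
dim(V) = 4, dim(W) = 5
dim(V (x) W) = 4 * 5 = 20

20


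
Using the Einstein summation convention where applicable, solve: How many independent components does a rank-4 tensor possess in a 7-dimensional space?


The number of components of a rank-r tensor in d dimensions is d^r.
Here d = 7 and r = 4.
7^4 = 2401

2401


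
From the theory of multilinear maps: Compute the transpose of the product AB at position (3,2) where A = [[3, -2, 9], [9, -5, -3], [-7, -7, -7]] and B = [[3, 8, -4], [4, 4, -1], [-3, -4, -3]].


(AB)^T_{ij} = (AB)_{ji} = sum_k A_{jk} B_{ki}.
For i=3, j=2 we need (AB)_{23}:
A_{21} * B_{13} = 9 * -4 = -36
A_{22} * B_{23} = -5 * -1 = 5
A_{23} * B_{33} = -3 * -3 = 9
Sum = -36 + 5 + 9 = -22

-22


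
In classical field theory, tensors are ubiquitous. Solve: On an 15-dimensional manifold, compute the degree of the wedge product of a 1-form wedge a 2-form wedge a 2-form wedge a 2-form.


The degree of a wedge product is the sum of the degrees of the individual forms.
Degrees: 1, 2, 2, 2
Total degree = 1 + 2 + 2 + 2 = 7

7


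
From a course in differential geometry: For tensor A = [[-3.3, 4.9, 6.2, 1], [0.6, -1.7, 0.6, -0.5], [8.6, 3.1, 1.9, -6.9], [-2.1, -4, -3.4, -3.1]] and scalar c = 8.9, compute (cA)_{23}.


Scalar multiplication: (cA)_{ij} = c * A_{ij}.
c = 8.9
A_{23} = 0.6
(cA)_{23} = 8.9 * 0.6 = 5.34

5.34


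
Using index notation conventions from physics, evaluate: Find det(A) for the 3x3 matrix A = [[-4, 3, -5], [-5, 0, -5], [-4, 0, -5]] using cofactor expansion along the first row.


Expanding along the first row, det(A) = a11*M_11 - a12*M_12 + a13*M_13, where M_1j is the (1,j) minor.
Minor M_11 = 0*-5 - -5*0 = 0
Minor M_12 = -5*-5 - -5*-4 = 5
Minor M_13 = -5*0 - 0*-4 = 0
det = -4*(0) - 3*(5) + -5*(0)
    = 0 - 15 + 0
    = -15

-15


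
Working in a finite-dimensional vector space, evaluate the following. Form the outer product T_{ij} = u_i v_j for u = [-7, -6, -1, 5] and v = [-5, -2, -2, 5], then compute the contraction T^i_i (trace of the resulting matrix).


The outer product gives T_{ij} = u_i v_j.
The trace (contraction) is Tr(T) = sum_i T_{ii} = sum_i u_i v_i.
Diagonal entries:
T_{11} = u_1 * v_1 = -7 * -5 = 35
T_{22} = u_2 * v_2 = -6 * -2 = 12
T_{33} = u_3 * v_3 = -1 * -2 = 2
T_{44} = u_4 * v_4 = 5 * 5 = 25
Tr(T) = 35 + 12 + 2 + 25 = 74

74


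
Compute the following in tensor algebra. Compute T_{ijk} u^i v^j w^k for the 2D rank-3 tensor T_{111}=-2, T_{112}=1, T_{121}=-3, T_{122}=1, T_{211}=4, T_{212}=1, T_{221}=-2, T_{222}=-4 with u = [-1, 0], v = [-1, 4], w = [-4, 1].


S = sum over i,j,k of T_{ijk} u_i v_j w_k. Expanding all 8 terms:
T_{111}*u_1*v_1*w_1 = -2*-1*-1*-4 = 8  (running total: 8)
T_{112}*u_1*v_1*w_2 = 1*-1*-1*1 = 1  (running total: 9)
T_{121}*u_1*v_2*w_1 = -3*-1*4*-4 = -48  (running total: -39)
T_{122}*u_1*v_2*w_2 = 1*-1*4*1 = -4  (running total: -43)
T_{211}*u_2*v_1*w_1 = 4*0*-1*-4 = 0  (running total: -43)
T_{212}*u_2*v_1*w_2 = 1*0*-1*1 = 0  (running total: -43)
T_{221}*u_2*v_2*w_1 = -2*0*4*-4 = 0  (running total: -43)
T_{222}*u_2*v_2*w_2 = -4*0*4*1 = 0  (running total: -43)
S = -43

-43


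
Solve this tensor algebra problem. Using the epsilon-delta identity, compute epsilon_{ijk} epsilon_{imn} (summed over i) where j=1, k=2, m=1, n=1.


Using the identity: epsilon_{ijk} epsilon_{imn} = delta_{jm} delta_{kn} - delta_{jn} delta_{km}.
delta_{11} = 1
delta_{21} = 0
delta_{11} = 1
delta_{21} = 0
Result = 1 * 0 - 1 * 0 = 0 - 0 = 0

0


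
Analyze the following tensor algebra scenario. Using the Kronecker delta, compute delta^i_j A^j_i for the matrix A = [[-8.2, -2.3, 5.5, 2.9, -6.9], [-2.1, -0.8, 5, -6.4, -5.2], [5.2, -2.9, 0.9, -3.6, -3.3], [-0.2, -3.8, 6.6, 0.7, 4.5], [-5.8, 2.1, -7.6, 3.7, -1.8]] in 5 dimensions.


The contraction (trace) of a rank-2 tensor is the sum of its diagonal elements.
Diagonal entries: A[1,1] = -8.2, A[2,2] = -0.8, A[3,3] = 0.9, A[4,4] = 0.7, A[5,5] = -1.8
Tr(A) = -8.2 + -0.8 + 0.9 + 0.7 + -1.8 = -9.2

-9.2


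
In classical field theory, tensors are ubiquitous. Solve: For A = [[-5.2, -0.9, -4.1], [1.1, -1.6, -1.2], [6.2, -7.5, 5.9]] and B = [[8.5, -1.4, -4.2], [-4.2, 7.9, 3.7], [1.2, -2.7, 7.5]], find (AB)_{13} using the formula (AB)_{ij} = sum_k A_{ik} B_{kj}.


(AB)_{ij} = sum_k A_{ik} B_{kj}.
For i=1, j=3:
A_{11} * B_{13} = -5.2 * -4.2 = 21.84
A_{12} * B_{23} = -0.9 * 3.7 = -3.33
A_{13} * B_{33} = -4.1 * 7.5 = -30.75
Sum = 21.84 + -3.33 + -30.75 = -12.24

-12.24


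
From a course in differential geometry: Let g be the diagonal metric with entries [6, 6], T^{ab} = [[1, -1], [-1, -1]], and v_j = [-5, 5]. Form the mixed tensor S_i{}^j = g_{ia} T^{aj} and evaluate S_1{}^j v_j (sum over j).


Step 1: lower the first index. For a diagonal metric, g_{ia} T^{aj} = g_{ii} T^{ij} (no sum on i).
g_{11} = 6
S_1{}^1 = 6 * T^{11} = 6 * 1 = 6
S_1{}^2 = 6 * T^{12} = 6 * -1 = -6
Step 2: contract S_1{}^j with v_j.
S_1{}^1 * v_1 = 6 * -5 = -30
S_1{}^2 * v_2 = -6 * 5 = -30
Result = -30 + -30 = -60

-60


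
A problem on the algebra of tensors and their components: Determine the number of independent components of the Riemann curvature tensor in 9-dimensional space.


The Riemann tensor in d dimensions has d^2(d^2 - 1)/12 independent components.
d = 9, so d^2 = 81
d^2 - 1 = 80
d^2(d^2 - 1) = 81 * 80 = 6480
Divide by 12: 6480 / 12 = 540

540


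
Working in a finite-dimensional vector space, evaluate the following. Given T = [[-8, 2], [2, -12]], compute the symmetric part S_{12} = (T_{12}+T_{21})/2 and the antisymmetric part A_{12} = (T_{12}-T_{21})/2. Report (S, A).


T_{12} = 2
T_{21} = 2
S_{12} = (2 + 2)/2 = 4/2 = 2
A_{12} = (2 - 2)/2 = 0/2 = 0
Check: S + A = 2 + 0 = 2 = T_{12}.

(2, 0)


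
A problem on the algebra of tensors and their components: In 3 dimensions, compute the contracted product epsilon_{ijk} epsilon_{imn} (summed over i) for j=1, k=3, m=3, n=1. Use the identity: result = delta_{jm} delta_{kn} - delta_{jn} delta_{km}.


Using the identity: epsilon_{ijk} epsilon_{imn} = delta_{jm} delta_{kn} - delta_{jn} delta_{km}.
delta_{13} = 0
delta_{31} = 0
delta_{11} = 1
delta_{33} = 1
Result = 0 * 0 - 1 * 1 = 0 - 1 = -1

-1


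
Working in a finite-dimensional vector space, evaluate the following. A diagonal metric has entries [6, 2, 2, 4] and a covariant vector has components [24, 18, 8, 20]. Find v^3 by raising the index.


To raise an index with a diagonal metric: v^i = v_i / g_{ii}.
For index 3: v_3 = 8, g_{33} = 2
v^3 = 8 / 2 = 4

4


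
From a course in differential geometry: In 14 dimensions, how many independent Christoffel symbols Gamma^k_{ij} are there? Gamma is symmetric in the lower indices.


Christoffel symbols Gamma^k_{ij} are symmetric in i,j, so there are d * d(d+1)/2 independent symbols.
d = 14
d(d+1)/2 = 14 * 15 / 2 = 105
Total = 14 * 105 = 1470

1470


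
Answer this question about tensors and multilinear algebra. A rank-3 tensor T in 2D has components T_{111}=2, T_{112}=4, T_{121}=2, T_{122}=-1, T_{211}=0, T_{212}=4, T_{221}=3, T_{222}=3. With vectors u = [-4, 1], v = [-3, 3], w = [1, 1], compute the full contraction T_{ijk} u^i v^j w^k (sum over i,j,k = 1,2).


S = sum over i,j,k of T_{ijk} u_i v_j w_k. Expanding all 8 terms:
T_{111}*u_1*v_1*w_1 = 2*-4*-3*1 = 24  (running total: 24)
T_{112}*u_1*v_1*w_2 = 4*-4*-3*1 = 48  (running total: 72)
T_{121}*u_1*v_2*w_1 = 2*-4*3*1 = -24  (running total: 48)
T_{122}*u_1*v_2*w_2 = -1*-4*3*1 = 12  (running total: 60)
T_{211}*u_2*v_1*w_1 = 0*1*-3*1 = 0  (running total: 60)
T_{212}*u_2*v_1*w_2 = 4*1*-3*1 = -12  (running total: 48)
T_{221}*u_2*v_2*w_1 = 3*1*3*1 = 9  (running total: 57)
T_{222}*u_2*v_2*w_2 = 3*1*3*1 = 9  (running total: 66)
S = 66

66


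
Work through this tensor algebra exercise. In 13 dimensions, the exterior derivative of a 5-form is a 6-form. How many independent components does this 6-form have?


The exterior derivative of a p-form is a (p+1)-form.
Its number of independent components is C(n, p+1).
n = 13, p+1 = 6
C(13, 6) = 1716

1716


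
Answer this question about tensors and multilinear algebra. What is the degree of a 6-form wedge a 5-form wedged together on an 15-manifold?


The degree of a wedge product is the sum of the degrees of the individual forms.
Degrees: 6, 5
Total degree = 6 + 5 = 11

11


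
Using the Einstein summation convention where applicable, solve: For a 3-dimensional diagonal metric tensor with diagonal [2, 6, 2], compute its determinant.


For a diagonal metric, the determinant is the product of diagonal entries.
Diagonal entries: 2, 6, 2
det(g) = 2 * 6 * 2 = 24

24


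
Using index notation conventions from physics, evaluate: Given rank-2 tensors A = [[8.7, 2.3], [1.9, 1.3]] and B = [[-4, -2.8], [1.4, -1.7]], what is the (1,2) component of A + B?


Tensor addition is component-wise: (A + B)_{ij} = A_{ij} + B_{ij}.
A_{12} = 2.3
B_{12} = -2.8
(A + B)_{12} = 2.3 + -2.8 = -0.5

-0.5


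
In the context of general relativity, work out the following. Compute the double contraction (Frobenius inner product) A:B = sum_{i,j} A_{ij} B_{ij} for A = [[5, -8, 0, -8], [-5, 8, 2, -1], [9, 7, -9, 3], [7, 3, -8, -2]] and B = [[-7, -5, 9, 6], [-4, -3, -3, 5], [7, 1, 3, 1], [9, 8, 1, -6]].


A:B = sum over all i,j of A_{ij} * B_{ij}.
Row 1: 5*-7=-35, -8*-5=40, 0*9=0, -8*6=-48 => row sum = -43
Row 2: -5*-4=20, 8*-3=-24, 2*-3=-6, -1*5=-5 => row sum = -15
Row 3: 9*7=63, 7*1=7, -9*3=-27, 3*1=3 => row sum = 46
Row 4: 7*9=63, 3*8=24, -8*1=-8, -2*-6=12 => row sum = 91
Total = -43 + -15 + 46 + 91 = 79

79


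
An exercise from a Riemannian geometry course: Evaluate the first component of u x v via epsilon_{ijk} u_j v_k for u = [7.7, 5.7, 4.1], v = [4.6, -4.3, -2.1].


(u x v)_1 = sum_{j,k} epsilon_{1jk} u_j v_k. Only permutations of (1,2,3) contribute; the two non-zero terms are:
eps_{123} u_2 v_3 = 1 * 5.7 * -2.1 = -11.97
eps_{132} u_3 v_2 = -1 * 4.1 * -4.3 = 17.63
(u x v)_1 = 5.66

5.66


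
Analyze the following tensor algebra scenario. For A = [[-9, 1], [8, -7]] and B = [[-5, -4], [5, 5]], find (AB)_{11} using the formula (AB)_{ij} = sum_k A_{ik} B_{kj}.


(AB)_{ij} = sum_k A_{ik} B_{kj}.
For i=1, j=1:
A_{11} * B_{11} = -9 * -5 = 45
A_{12} * B_{21} = 1 * 5 = 5
Sum = 45 + 5 = 50

50


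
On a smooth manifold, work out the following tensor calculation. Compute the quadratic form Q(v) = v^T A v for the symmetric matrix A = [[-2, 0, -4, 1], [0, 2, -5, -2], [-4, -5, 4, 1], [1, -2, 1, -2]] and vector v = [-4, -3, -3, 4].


First compute Av:
(Av)_1 = -2*-4 + 0*-3 + -4*-3 + 1*4 = 24
(Av)_2 = 0*-4 + 2*-3 + -5*-3 + -2*4 = 1
(Av)_3 = -4*-4 + -5*-3 + 4*-3 + 1*4 = 23
(Av)_4 = 1*-4 + -2*-3 + 1*-3 + -2*4 = -9
Av = [24, 1, 23, -9]
Then v^T (Av) = -4*24 + -3*1 + -3*23 + 4*-9
= -96 + -3 + -69 + -36 = -204

-204


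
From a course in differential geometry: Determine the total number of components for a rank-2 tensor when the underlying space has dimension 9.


The number of components of a rank-r tensor in d dimensions is d^r.
Here d = 9 and r = 2.
9^2 = 81

81


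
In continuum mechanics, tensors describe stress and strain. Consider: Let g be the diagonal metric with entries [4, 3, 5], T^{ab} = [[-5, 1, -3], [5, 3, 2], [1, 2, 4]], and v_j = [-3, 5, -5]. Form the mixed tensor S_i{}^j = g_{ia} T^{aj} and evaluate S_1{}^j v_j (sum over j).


Step 1: lower the first index. For a diagonal metric, g_{ia} T^{aj} = g_{ii} T^{ij} (no sum on i).
g_{11} = 4
S_1{}^1 = 4 * T^{11} = 4 * -5 = -20
S_1{}^2 = 4 * T^{12} = 4 * 1 = 4
S_1{}^3 = 4 * T^{13} = 4 * -3 = -12
Step 2: contract S_1{}^j with v_j.
S_1{}^1 * v_1 = -20 * -3 = 60
S_1{}^2 * v_2 = 4 * 5 = 20
S_1{}^3 * v_3 = -12 * -5 = 60
Result = 60 + 20 + 60 = 140

140


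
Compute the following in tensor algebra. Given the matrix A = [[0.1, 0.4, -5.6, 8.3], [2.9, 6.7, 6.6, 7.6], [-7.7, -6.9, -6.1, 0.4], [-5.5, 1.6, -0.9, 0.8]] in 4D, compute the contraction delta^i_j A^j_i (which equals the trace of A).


The contraction (trace) of a rank-2 tensor is the sum of its diagonal elements.
Diagonal entries: A[1,1] = 0.1, A[2,2] = 6.7, A[3,3] = -6.1, A[4,4] = 0.8
Tr(A) = 0.1 + 6.7 + -6.1 + 0.8 = 1.5

1.5


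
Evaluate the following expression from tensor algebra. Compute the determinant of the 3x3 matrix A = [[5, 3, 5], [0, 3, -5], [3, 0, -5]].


Expanding along the first row, det(A) = a11*M_11 - a12*M_12 + a13*M_13, where M_1j is the (1,j) minor.
Minor M_11 = 3*-5 - -5*0 = -15
Minor M_12 = 0*-5 - -5*3 = 15
Minor M_13 = 0*0 - 3*3 = -9
det = 5*(-15) - 3*(15) + 5*(-9)
    = -75 - 45 + -45
    = -165

-165


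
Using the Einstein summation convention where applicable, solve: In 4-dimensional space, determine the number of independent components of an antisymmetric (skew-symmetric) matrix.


An antisymmetric rank-2 tensor satisfies A_{ij} = -A_{ji}, so diagonal entries are zero.
The independent components are the upper-triangular entries: C(n, 2) = n(n-1)/2.
n = 4
C(4, 2) = 4 * 3 / 2 = 12 / 2 = 6

6


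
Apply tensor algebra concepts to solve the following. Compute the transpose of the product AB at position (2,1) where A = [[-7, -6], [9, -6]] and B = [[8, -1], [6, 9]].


(AB)^T_{ij} = (AB)_{ji} = sum_k A_{jk} B_{ki}.
For i=2, j=1 we need (AB)_{12}:
A_{11} * B_{12} = -7 * -1 = 7
A_{12} * B_{22} = -6 * 9 = -54
Sum = 7 + -54 = -47

-47


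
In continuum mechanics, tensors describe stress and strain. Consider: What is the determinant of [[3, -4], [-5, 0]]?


For a 2x2 matrix [[a, b], [c, d]], det = a*d - b*c.
a = 3, b = -4, c = -5, d = 0
a*d = 3 * 0 = 0
b*c = -4 * -5 = 20
det = 0 - 20 = -20

-20


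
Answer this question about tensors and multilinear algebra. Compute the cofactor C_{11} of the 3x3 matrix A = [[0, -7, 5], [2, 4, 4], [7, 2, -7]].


To find cofactor C_{11}, delete row 1 and column 1.
The resulting 2x2 submatrix is: [[4, 4], [2, -7]]
Minor M_{11} = 4*-7 - 4*2
  = -28 - 8 = -36
Sign = (-1)^(1+1) = (-1)^2 = 1
Cofactor C_{11} = 1 * -36 = -36

-36


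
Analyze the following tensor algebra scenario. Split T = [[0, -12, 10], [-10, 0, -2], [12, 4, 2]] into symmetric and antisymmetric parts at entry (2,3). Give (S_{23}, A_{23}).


T_{23} = -2
T_{32} = 4
S_{23} = (-2 + 4)/2 = 2/2 = 1
A_{23} = (-2 - 4)/2 = -6/2 = -3
Check: S + A = 1 + -3 = -2 = T_{23}.

(1, -3)


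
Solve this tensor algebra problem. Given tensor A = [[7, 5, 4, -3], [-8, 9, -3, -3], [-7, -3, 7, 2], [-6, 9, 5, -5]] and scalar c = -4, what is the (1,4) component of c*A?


Scalar multiplication: (cA)_{ij} = c * A_{ij}.
c = -4
A_{14} = -3
(cA)_{14} = -4 * -3 = 12

12


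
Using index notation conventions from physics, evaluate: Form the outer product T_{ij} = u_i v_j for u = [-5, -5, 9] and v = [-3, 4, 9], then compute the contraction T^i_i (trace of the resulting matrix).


The outer product gives T_{ij} = u_i v_j.
The trace (contraction) is Tr(T) = sum_i T_{ii} = sum_i u_i v_i.
Diagonal entries:
T_{11} = u_1 * v_1 = -5 * -3 = 15
T_{22} = u_2 * v_2 = -5 * 4 = -20
T_{33} = u_3 * v_3 = 9 * 9 = 81
Tr(T) = 15 + -20 + 81 = 76

76


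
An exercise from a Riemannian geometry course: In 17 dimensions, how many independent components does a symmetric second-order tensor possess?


A symmetric rank-2 tensor in d dimensions has d(d+1)/2 independent components.
d = 17
d(d+1)/2 = 17 * 18 / 2 = 306 / 2 = 153

153


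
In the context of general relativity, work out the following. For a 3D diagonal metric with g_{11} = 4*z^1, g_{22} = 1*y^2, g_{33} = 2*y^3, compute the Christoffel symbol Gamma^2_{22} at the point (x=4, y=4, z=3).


For a diagonal metric, Gamma^k_{ij} = (1/2) g^{kk} (dg_{ik}/dx_j + dg_{jk}/dx_i - dg_{ij}/dx_k).
The metric is diagonal, so g_{ab} = 0 for a != b.
At the given point: g_{11} = 12, g_{22} = 16, g_{33} = 128
g^{22} = 1/16
dg_{22}/dx_2 = dg_{22}/dx_2 = 8
dg_{22}/dx_2 = dg_{22}/dx_2 = 8
dg_{22}/dx_2 = dg_{22}/dx_2 = 8
Numerator = 8 + 8 - 8 = 8
Gamma^2_{22} = 8 / (2 * 16) = 1/4

1/4


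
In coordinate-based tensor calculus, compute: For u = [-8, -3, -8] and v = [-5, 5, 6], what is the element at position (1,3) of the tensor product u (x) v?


The outer product entry T_{ij} = u_i * v_j.
We need i=1, j=3.
u_1 = -8, v_3 = 6
T_{1,3} = -8 * 6 = -48

-48


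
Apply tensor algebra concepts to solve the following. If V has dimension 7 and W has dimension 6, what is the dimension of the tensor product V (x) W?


The dimension of a tensor product is the product of dimensions.
dim(V) = 7, dim(W) = 6
dim(V (x) W) = 7 * 6 = 42

42


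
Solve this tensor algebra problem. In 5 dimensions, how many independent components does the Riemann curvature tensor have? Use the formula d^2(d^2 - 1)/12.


The Riemann tensor in d dimensions has d^2(d^2 - 1)/12 independent components.
d = 5, so d^2 = 25
d^2 - 1 = 24
d^2(d^2 - 1) = 25 * 24 = 600
Divide by 12: 600 / 12 = 50

50


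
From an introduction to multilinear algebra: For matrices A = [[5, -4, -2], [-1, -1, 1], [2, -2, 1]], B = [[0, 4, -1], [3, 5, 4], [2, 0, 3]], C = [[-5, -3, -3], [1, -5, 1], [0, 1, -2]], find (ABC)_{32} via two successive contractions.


(ABC)_{32} = sum_m (AB)_{3m} C_{m2}. First compute row 3 of AB.
(AB)_{31} = 2*0 + -2*3 + 1*2 = -4
(AB)_{32} = 2*4 + -2*5 + 1*0 = -2
(AB)_{33} = 2*-1 + -2*4 + 1*3 = -7
Now contract with column 2 of C:
(AB)_{31} * C_{12} = -4 * -3 = 12
(AB)_{32} * C_{22} = -2 * -5 = 10
(AB)_{33} * C_{32} = -7 * 1 = -7
(ABC)_{32} = 12 + 10 + -7 = 15

15


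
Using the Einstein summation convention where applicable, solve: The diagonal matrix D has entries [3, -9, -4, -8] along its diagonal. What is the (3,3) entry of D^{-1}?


For a diagonal matrix, the inverse has entries (D^{-1})_{ii} = 1/d_{ii}.
The diagonal entries are: d_{11} = 3, d_{22} = -9, d_{33} = -4, d_{44} = -8
We need (D^{-1})_{33} = 1/d_{33} = 1/-4 = -1/4

-1/4


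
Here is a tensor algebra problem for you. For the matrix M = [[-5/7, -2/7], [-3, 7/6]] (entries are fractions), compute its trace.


The trace is the sum of diagonal entries.
Diagonal: M[1,1] = -5/7, M[2,2] = 7/6
Tr(M) = -5/7 + 7/6
Computing step by step:
After adding M[1,1]: -5/7
After adding M[2,2]: 19/42
Tr(M) = 19/42

19/42


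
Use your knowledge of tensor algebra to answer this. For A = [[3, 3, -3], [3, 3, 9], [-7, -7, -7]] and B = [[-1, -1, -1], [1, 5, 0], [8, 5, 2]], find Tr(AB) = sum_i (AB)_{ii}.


Tr(AB) = sum_i (AB)_{ii} where (AB)_{ii} = sum_k A_{ik} B_{ki}.
(AB)_{11} = 3*-1 + 3*1 + -3*8 = -24
(AB)_{22} = 3*-1 + 3*5 + 9*5 = 57
(AB)_{33} = -7*-1 + -7*0 + -7*2 = -7
Tr(AB) = -24 + 57 + -7 = 26

26


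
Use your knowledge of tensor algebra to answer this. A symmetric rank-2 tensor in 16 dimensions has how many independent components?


A symmetric rank-2 tensor in d dimensions has d(d+1)/2 independent components.
d = 16
d(d+1)/2 = 16 * 17 / 2 = 272 / 2 = 136

136


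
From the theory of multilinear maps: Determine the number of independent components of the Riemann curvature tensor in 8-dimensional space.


The Riemann tensor in d dimensions has d^2(d^2 - 1)/12 independent components.
d = 8, so d^2 = 64
d^2 - 1 = 63
d^2(d^2 - 1) = 64 * 63 = 4032
Divide by 12: 4032 / 12 = 336

336


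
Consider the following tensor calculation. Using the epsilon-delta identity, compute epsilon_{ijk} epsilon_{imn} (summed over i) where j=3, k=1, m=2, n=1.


Using the identity: epsilon_{ijk} epsilon_{imn} = delta_{jm} delta_{kn} - delta_{jn} delta_{km}.
delta_{32} = 0
delta_{11} = 1
delta_{31} = 0
delta_{12} = 0
Result = 0 * 1 - 0 * 0 = 0 - 0 = 0

0


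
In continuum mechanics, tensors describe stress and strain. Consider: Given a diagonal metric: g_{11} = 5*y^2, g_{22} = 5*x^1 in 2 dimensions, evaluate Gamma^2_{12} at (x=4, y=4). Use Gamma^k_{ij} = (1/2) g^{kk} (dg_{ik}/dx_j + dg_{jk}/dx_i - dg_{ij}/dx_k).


For a diagonal metric, Gamma^k_{ij} = (1/2) g^{kk} (dg_{ik}/dx_j + dg_{jk}/dx_i - dg_{ij}/dx_k).
The metric is diagonal, so g_{ab} = 0 for a != b.
At the given point: g_{11} = 80, g_{22} = 20
g^{22} = 1/20
dg_{12}/dx_2 = 0 (off-diagonal)
dg_{22}/dx_1 = dg_{22}/dx_1 = 5
dg_{12}/dx_2 = 0 (off-diagonal)
Numerator = 0 + 5 - 0 = 5
Gamma^2_{12} = 5 / (2 * 20) = 1/8

1/8
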